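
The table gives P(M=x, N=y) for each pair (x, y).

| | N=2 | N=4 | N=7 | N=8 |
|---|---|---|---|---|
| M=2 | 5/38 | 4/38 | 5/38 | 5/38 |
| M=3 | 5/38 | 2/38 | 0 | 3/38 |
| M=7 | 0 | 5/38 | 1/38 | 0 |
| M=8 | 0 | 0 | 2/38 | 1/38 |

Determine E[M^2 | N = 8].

P(N = 8) = 9/38.
Σ M^2·P over the event = 4·(5/38) + 9·(3/38) + 64·(1/38) = 111/38.
E[M^2 | N = 8] = (111/38) / (9/38) = 37/3.

37/3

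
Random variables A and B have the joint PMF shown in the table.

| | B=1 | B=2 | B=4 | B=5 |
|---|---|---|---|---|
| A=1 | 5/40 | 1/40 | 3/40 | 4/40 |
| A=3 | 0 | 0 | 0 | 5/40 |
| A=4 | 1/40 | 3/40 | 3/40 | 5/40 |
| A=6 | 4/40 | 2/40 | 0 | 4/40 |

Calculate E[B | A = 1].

P(A = 1) = 13/40.
Σ B·P over the event = 1·(5/40) + 2·(1/40) + 4·(3/40) + 5·(4/40) = 39/40.
E[B | A = 1] = (39/40) / (13/40) = 3.

3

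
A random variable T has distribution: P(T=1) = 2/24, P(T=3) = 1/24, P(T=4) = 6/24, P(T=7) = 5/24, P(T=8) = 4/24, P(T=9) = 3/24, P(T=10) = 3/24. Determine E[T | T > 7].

P(T > 7) = 5/12.
Σ over the event: 8·1/6 + 9·1/8 + 10·1/8 = 89/24.
E[T | T > 7] = (89/24) / (5/12) = 89/10.

89/10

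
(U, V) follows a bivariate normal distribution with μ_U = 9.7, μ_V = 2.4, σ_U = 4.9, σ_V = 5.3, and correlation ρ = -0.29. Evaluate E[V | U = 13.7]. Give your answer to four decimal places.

1.1453

For a bivariate normal, E[V | U=x] = μ_V + ρ·(σ_V/σ_U)·(x − μ_U).
E[V | U=13.7] = 2.4 + (-0.29)·(5.3/4.9)·(13.7 − (9.7)) = 2.4 + (-0.31367)·(4) = 1.1453.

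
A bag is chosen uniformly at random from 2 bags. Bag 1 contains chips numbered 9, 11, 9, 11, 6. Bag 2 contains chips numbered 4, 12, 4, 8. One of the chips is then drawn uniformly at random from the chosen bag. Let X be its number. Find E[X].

E[X | bag 1] = (9+11+9+11+6)/5 = 46/5.
E[X | bag 2] = (4+12+4+8)/4 = 7.
By the law of total expectation,
E[X] = (1/2)·(46/5) + (1/2)·(7) = 81/10.

81/10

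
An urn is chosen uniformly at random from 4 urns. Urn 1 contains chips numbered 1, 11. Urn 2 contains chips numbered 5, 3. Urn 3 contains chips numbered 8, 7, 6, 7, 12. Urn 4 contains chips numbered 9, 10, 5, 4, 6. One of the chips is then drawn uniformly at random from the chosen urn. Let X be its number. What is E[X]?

31/5

E[X | urn 1] = (1+11)/2 = 6.
E[X | urn 2] = (5+3)/2 = 4.
E[X | urn 3] = (8+7+6+7+12)/5 = 8.
E[X | urn 4] = (9+10+5+4+6)/5 = 34/5.
By the law of total expectation,
E[X] = (1/4)·(6) + (1/4)·(4) + (1/4)·(8) + (1/4)·(34/5) = 31/5.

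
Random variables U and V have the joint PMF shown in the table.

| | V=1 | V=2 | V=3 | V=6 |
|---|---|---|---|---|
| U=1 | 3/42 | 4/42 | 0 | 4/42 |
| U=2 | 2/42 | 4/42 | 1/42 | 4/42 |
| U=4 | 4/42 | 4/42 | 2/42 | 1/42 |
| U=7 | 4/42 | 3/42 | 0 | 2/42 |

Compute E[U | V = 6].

30/11

P(V = 6) = 11/42.
Summing U·P(U=x,V=y) over the conditioning event gives 5/7.
E[U | V = 6] = (5/7) / (11/42) = 30/11.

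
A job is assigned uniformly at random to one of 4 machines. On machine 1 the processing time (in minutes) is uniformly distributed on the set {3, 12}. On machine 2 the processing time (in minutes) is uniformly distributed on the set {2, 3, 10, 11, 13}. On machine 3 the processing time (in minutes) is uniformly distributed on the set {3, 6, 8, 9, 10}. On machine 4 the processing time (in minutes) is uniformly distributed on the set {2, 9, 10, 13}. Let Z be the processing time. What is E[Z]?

31/4

E[Z | machine 1] = (3+12)/2 = 15/2.
E[Z | machine 2] = (2+3+10+11+13)/5 = 39/5.
E[Z | machine 3] = (3+6+8+9+10)/5 = 36/5.
E[Z | machine 4] = (2+9+10+13)/4 = 17/2.
By the law of total expectation,
E[Z] = (1/4)·(15/2) + (1/4)·(39/5) + (1/4)·(36/5) + (1/4)·(17/2) = 31/4.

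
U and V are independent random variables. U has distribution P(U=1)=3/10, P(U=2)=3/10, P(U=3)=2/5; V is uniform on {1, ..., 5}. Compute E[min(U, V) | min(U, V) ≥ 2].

P(min(U, V) ≥ 2) = 14/25.
Summing min(U,V)·P(x,y) over outcomes with min(U, V) ≥ 2 gives 34/25.
E[min(U, V) | min(U, V) ≥ 2] = (34/25) / (14/25) = 17/7.

17/7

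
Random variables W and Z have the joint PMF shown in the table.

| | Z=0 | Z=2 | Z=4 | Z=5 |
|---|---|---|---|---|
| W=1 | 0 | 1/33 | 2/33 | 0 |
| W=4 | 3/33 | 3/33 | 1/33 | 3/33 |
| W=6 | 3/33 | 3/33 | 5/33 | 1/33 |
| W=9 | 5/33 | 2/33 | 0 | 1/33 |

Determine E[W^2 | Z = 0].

51

P(Z = 0) = 1/3.
Σ W^2·P over the event = 16·(3/33) + 36·(3/33) + 81·(5/33) = 17.
E[W^2 | Z = 0] = (17) / (1/3) = 51.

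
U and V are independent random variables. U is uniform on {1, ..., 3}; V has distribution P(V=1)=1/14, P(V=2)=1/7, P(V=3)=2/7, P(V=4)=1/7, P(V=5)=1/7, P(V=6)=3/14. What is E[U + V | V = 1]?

3

P(V = 1) = 1/14.
Summing (U+V)·P(x,y) over outcomes with V = 1 gives 3/14.
E[U + V | V = 1] = (3/14) / (1/14) = 3.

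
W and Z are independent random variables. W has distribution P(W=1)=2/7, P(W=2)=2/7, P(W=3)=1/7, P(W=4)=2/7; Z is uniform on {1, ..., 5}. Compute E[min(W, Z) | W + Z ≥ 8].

P(W + Z ≥ 8) = 1/7.
Summing min(W,Z)·P(x,y) over outcomes with W + Z ≥ 8 gives 19/35.
E[min(W, Z) | W + Z ≥ 8] = (19/35) / (1/7) = 19/5.

19/5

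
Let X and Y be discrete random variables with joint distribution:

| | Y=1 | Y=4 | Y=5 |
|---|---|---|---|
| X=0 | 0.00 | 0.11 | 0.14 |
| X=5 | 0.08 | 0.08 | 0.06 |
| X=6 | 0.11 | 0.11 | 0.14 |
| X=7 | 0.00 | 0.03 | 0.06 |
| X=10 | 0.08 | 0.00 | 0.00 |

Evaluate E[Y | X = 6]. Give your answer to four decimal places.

P(X = 6) = 0.36.
Σ Y·P over the event = 1·(0.11) + 4·(0.11) + 5·(0.14) = 1.25.
E[Y | X = 6] = (1.25) / (0.36) = 3.4722.

3.4722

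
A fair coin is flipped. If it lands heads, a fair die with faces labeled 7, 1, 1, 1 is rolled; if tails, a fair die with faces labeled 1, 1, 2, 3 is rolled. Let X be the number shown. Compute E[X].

17/8

E[X | heads] = (7+1+1+1)/4 = 5/2.
E[X | tails] = (1+1+2+3)/4 = 7/4.
By the law of total expectation,
E[X] = (1/2)·(5/2) + (1/2)·(7/4) = 17/8.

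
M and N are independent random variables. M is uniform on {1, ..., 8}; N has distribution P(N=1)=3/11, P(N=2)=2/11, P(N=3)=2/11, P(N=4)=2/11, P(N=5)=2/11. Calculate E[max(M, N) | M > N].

325/57

P(M > N) = 57/88.
Summing max(M,N)·P(x,y) over outcomes with M > N gives 325/88.
E[max(M, N) | M > N] = (325/88) / (57/88) = 325/57.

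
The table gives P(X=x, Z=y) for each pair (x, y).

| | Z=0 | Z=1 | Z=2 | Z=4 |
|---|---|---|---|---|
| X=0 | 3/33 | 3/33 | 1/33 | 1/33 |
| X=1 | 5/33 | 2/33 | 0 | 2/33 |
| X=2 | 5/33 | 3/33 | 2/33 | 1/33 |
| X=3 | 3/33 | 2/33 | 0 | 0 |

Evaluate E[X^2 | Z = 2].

P(Z = 2) = 1/11.
Σ X^2·P over the event = 0·(1/33) + 4·(2/33) = 8/33.
E[X^2 | Z = 2] = (8/33) / (1/11) = 8/3.

8/3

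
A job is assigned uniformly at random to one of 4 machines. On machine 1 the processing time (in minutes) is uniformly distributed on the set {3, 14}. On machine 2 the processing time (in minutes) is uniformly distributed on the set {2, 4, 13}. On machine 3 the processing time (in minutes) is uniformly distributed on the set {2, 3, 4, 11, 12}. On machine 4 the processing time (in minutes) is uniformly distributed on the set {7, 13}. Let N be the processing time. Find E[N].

937/120

E[N | machine 1] = (3+14)/2 = 17/2.
E[N | machine 2] = (2+4+13)/3 = 19/3.
E[N | machine 3] = (2+3+4+11+12)/5 = 32/5.
E[N | machine 4] = (7+13)/2 = 10.
E[N] = (1/4)·(17/2) + (1/4)·(19/3) + (1/4)·(32/5) + (1/4)·(10) = 937/120.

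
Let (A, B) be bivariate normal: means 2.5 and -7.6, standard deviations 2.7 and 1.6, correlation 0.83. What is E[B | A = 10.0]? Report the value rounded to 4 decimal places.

-3.9111

The regression of B on A has slope ρ·σ_B/σ_A and passes through (μ_A, μ_B).
E[B | A=10.0] = -7.6 + (0.83)·(1.6/2.7)·(10.0 − (2.5)) = -7.6 + (0.49185)·(7.5) = -3.9111.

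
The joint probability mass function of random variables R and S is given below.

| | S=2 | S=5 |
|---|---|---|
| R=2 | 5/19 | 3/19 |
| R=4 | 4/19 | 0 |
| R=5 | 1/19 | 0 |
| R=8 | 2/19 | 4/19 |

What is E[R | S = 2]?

P(S = 2) = 12/19.
Σ R·P over the event = 2·(5/19) + 4·(4/19) + 5·(1/19) + 8·(2/19) = 47/19.
E[R | S = 2] = (47/19) / (12/19) = 47/12.

47/12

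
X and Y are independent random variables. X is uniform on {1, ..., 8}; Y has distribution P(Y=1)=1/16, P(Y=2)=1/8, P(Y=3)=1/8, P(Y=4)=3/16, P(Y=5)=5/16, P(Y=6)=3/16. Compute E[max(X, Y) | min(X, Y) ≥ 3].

P(min(X, Y) ≥ 3) = 39/64.
Summing max(X,Y)·P(x,y) over outcomes with min(X, Y) ≥ 3 gives 465/128.
E[max(X, Y) | min(X, Y) ≥ 3] = (465/128) / (39/64) = 155/26.

155/26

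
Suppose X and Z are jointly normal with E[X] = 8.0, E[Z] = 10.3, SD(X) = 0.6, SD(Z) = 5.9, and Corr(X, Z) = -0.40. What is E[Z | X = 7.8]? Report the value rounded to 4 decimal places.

11.0867

E[Z | X=x] = μ_Z + ρ(σ_Z/σ_X)(x − μ_X) for jointly normal variables.
E[Z | X=7.8] = 10.3 + (-0.40)·(5.9/0.6)·(7.8 − (8.0)) = 10.3 + (-3.9333)·(-0.2) = 11.0867.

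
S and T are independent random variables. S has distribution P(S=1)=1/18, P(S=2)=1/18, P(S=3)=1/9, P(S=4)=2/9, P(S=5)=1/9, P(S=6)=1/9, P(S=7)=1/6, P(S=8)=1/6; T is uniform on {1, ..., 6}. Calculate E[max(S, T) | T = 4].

11/2

P(T = 4) = 1/6.
Summing max(S,T)·P(x,y) over outcomes with T = 4 gives 11/12.
E[max(S, T) | T = 4] = (11/12) / (1/6) = 11/2.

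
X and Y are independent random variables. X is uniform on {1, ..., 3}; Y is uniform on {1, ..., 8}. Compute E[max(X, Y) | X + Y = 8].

6

Outcomes with X + Y = 8: (1,7), (2,6), (3,5), each with probability 1/24.
E[max(X, Y) | X + Y = 8] = (7 + 6 + 5) / 3 = 6.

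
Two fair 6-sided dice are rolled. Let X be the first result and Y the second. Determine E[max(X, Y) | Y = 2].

P(Y = 2) = 1/6.
Summing max(X,Y)·P(x,y) over outcomes with Y = 2 gives 11/18.
E[max(X, Y) | Y = 2] = (11/18) / (1/6) = 11/3.

11/3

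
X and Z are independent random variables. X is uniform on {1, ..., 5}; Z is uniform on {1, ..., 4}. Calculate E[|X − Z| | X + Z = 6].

P(X + Z = 6) = 1/5.
Summing |X−Z|·P(x,y) over outcomes with X + Z = 6 gives 2/5.
E[|X − Z| | X + Z = 6] = (2/5) / (1/5) = 2.

2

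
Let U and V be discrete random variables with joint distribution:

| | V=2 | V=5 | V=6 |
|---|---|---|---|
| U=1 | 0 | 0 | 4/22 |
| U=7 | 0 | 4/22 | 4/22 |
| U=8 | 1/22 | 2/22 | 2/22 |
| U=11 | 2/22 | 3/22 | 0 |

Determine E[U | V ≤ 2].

10

P(V ≤ 2) = 3/22.
Summing U·P(U=x,V=y) over the conditioning event gives 15/11.
E[U | V ≤ 2] = (15/11) / (3/22) = 10.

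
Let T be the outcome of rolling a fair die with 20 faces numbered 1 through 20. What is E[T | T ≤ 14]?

15/2

P(T ≤ 14) = 7/10.
E[T | T ≤ 14] = (21/4) / (7/10) = 15/2.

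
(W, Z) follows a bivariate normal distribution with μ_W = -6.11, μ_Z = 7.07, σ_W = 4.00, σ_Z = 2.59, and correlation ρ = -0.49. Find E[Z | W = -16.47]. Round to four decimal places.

For a bivariate normal, E[Z | W=x] = μ_Z + ρ·(σ_Z/σ_W)·(x − μ_W).
E[Z | W=-16.47] = 7.07 + (-0.49)·(2.59/4.00)·(-16.47 − (-6.11)) = 7.07 + (-0.317275)·(-10.36) = 10.3570.

10.3570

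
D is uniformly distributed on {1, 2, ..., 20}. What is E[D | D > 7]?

14

P(D > 7) = 13/20.
E[D | D > 7] = (91/10) / (13/20) = 14.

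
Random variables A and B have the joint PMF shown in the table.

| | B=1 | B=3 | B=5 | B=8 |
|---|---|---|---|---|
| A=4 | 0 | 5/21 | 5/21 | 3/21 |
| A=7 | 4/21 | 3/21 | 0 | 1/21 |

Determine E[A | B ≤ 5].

P(B ≤ 5) = 17/21.
Σ A·P over the event = 4·(5/21) + 4·(5/21) + 7·(4/21) + 7·(3/21) = 89/21.
E[A | B ≤ 5] = (89/21) / (17/21) = 89/17.

89/17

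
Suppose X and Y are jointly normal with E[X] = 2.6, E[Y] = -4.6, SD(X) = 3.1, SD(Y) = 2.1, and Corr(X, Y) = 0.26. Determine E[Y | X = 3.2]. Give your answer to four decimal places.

The regression of Y on X has slope ρ·σ_Y/σ_X and passes through (μ_X, μ_Y).
E[Y | X=3.2] = -4.6 + (0.26)·(2.1/3.1)·(3.2 − (2.6)) = -4.6 + (0.17613)·(0.6) = -4.4943.

-4.4943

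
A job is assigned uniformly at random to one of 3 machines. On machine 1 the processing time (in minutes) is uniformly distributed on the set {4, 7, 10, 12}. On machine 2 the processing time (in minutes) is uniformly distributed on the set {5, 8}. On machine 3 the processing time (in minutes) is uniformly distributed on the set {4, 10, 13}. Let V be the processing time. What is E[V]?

E[V | machine 1] = (4+7+10+12)/4 = 33/4.
E[V | machine 2] = (5+8)/2 = 13/2.
E[V | machine 3] = (4+10+13)/3 = 9.
E[V] = (1/3)·(33/4) + (1/3)·(13/2) + (1/3)·(9) = 95/12.

95/12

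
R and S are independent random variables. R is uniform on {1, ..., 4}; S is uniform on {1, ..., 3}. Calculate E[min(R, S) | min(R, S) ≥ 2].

7/3

Outcomes with min(R, S) ≥ 2: (2,2), (2,3), (3,2), (3,3), (4,2), (4,3), each with probability 1/12.
E[min(R, S) | min(R, S) ≥ 2] = (2 + 2 + 2 + 3 + 2 + 3) / 6 = 7/3.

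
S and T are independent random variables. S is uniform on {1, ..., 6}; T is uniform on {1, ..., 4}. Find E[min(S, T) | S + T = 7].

P(S + T = 7) = 1/6.
Summing min(S,T)·P(x,y) over outcomes with S + T = 7 gives 3/8.
E[min(S, T) | S + T = 7] = (3/8) / (1/6) = 9/4.

9/4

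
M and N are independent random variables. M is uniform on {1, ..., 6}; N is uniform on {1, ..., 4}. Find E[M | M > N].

32/7

P(M > N) = 7/12.
Summing M·P(x,y) over outcomes with M > N gives 8/3.
E[M | M > N] = (8/3) / (7/12) = 32/7.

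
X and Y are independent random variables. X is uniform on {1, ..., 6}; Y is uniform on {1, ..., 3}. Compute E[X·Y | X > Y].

P(X > Y) = 2/3.
Summing XY·P(x,y) over outcomes with X > Y gives 101/18.
E[X·Y | X > Y] = (101/18) / (2/3) = 101/12.

101/12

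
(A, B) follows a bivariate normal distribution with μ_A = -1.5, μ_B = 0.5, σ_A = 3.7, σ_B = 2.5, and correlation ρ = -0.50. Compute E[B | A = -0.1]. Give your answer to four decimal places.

For a bivariate normal, E[B | A=x] = μ_B + ρ·(σ_B/σ_A)·(x − μ_A).
E[B | A=-0.1] = 0.5 + (-0.50)·(2.5/3.7)·(-0.1 − (-1.5)) = 0.5 + (-0.33784)·(1.4) = 0.0270.

0.0270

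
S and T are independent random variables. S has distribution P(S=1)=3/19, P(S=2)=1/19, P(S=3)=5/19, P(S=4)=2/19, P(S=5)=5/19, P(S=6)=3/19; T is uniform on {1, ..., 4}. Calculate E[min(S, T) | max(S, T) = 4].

P(max(S, T) = 4) = 17/76.
Summing min(S,T)·P(x,y) over outcomes with max(S, T) = 4 gives 10/19.
E[min(S, T) | max(S, T) = 4] = (10/19) / (17/76) = 40/17.

40/17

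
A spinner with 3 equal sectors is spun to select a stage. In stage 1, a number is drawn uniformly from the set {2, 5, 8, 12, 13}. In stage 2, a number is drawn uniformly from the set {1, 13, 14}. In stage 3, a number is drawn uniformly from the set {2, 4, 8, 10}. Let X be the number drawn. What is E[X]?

70/9

E[X | stage 1] = (2+5+8+12+13)/5 = 8.
E[X | stage 2] = (1+13+14)/3 = 28/3.
E[X | stage 3] = (2+4+8+10)/4 = 6.
By the law of total expectation,
E[X] = (1/3)·(8) + (1/3)·(28/3) + (1/3)·(6) = 70/9.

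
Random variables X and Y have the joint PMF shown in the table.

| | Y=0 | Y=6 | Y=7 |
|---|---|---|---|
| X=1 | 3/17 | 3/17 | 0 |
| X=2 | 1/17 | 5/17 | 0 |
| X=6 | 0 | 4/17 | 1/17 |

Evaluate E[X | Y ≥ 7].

6

P(Y ≥ 7) = 1/17.
Σ X·P over the event = 6·(1/17) = 6/17.
E[X | Y ≥ 7] = (6/17) / (1/17) = 6.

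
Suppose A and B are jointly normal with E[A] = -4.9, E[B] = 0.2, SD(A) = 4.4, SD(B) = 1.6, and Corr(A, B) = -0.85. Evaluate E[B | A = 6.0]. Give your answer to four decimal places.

For a bivariate normal, E[B | A=x] = μ_B + ρ·(σ_B/σ_A)·(x − μ_A).
E[B | A=6.0] = 0.2 + (-0.85)·(1.6/4.4)·(6.0 − (-4.9)) = 0.2 + (-0.30909)·(10.9) = -3.1691.

-3.1691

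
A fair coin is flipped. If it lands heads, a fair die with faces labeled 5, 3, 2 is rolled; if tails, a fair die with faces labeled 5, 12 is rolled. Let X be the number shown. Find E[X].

E[X | heads] = (5+3+2)/3 = 10/3.
E[X | tails] = (5+12)/2 = 17/2.
By the law of total expectation,
E[X] = (1/2)·(10/3) + (1/2)·(17/2) = 71/12.

71/12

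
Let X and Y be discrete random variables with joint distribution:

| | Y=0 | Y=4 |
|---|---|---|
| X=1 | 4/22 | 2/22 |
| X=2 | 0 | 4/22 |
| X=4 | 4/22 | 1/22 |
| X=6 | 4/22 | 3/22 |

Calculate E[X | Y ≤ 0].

P(Y ≤ 0) = 6/11.
Σ X·P over the event = 1·(4/22) + 4·(4/22) + 6·(4/22) = 2.
E[X | Y ≤ 0] = (2) / (6/11) = 11/3.

11/3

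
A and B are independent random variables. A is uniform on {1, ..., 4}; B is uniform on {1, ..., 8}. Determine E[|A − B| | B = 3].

1

Outcomes with B = 3: (1,3), (2,3), (3,3), (4,3), each with probability 1/32.
E[|A − B| | B = 3] = (2 + 1 + 0 + 1) / 4 = 1.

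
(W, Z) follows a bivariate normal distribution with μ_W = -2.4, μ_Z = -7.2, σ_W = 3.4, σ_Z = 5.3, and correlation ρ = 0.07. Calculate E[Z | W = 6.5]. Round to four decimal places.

For a bivariate normal, E[Z | W=x] = μ_Z + ρ·(σ_Z/σ_W)·(x − μ_W).
E[Z | W=6.5] = -7.2 + (0.07)·(5.3/3.4)·(6.5 − (-2.4)) = -7.2 + (0.1091176)·(8.9) = -6.2289.

-6.2289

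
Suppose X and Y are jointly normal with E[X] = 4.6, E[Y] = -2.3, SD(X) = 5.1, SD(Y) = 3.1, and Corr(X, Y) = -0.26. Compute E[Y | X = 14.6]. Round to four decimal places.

For a bivariate normal, E[Y | X=x] = μ_Y + ρ·(σ_Y/σ_X)·(x − μ_X).
E[Y | X=14.6] = -2.3 + (-0.26)·(3.1/5.1)·(14.6 − (4.6)) = -2.3 + (-0.15804)·(10) = -3.8804.

-3.8804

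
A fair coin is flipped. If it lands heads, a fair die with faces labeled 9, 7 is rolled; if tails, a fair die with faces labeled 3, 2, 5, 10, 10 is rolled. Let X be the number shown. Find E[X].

7

E[X | heads] = (9+7)/2 = 8.
E[X | tails] = (3+2+5+10+10)/5 = 6.
E[X] = (1/2)·(8) + (1/2)·(6) = 7.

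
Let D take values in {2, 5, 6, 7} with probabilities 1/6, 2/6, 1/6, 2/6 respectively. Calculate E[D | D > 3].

P(D > 3) = 5/6.
Σ over the event: 5·1/3 + 6·1/6 + 7·1/3 = 5.
E[D | D > 3] = (5) / (5/6) = 6.

6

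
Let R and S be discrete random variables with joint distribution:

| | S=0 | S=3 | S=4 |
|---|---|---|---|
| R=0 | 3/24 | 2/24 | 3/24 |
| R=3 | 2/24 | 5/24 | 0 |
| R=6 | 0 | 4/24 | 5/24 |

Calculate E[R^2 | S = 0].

18/5

P(S = 0) = 5/24.
Summing R^2·P(R=x,S=y) over the conditioning event gives 3/4.
E[R^2 | S = 0] = (3/4) / (5/24) = 18/5.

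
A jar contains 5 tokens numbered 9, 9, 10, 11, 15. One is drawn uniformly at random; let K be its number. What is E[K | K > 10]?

P(K > 10) = 2/5.
Σ over the event: 11·1/5 + 15·1/5 = 26/5.
E[K | K > 10] = (26/5) / (2/5) = 13.

13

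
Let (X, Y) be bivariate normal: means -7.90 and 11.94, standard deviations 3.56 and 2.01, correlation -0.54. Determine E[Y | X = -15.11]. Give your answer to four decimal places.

The regression of Y on X has slope ρ·σ_Y/σ_X and passes through (μ_X, μ_Y).
E[Y | X=-15.11] = 11.94 + (-0.54)·(2.01/3.56)·(-15.11 − (-7.90)) = 11.94 + (-0.304888)·(-7.21) = 14.1382.

14.1382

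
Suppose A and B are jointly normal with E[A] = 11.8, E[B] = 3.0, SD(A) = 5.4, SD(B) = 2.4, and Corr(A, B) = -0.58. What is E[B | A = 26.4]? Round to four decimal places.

-0.7636

The regression of B on A has slope ρ·σ_B/σ_A and passes through (μ_A, μ_B).
E[B | A=26.4] = 3.0 + (-0.58)·(2.4/5.4)·(26.4 − (11.8)) = 3.0 + (-0.25778)·(14.6) = -0.7636.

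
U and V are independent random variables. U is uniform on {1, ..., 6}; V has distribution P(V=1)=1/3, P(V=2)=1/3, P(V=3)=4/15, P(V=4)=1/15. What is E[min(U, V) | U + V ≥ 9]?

10/3

P(U + V ≥ 9) = 1/15.
Summing min(U,V)·P(x,y) over outcomes with U + V ≥ 9 gives 2/9.
E[min(U, V) | U + V ≥ 9] = (2/9) / (1/15) = 10/3.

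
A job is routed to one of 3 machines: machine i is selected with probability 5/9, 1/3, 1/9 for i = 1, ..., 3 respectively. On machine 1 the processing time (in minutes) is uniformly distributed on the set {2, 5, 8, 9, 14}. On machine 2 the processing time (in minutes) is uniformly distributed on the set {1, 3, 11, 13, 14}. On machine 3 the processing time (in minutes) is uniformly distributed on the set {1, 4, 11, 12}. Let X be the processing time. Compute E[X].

E[X | machine 1] = (2+5+8+9+14)/5 = 38/5.
E[X | machine 2] = (1+3+11+13+14)/5 = 42/5.
E[X | machine 3] = (1+4+11+12)/4 = 7.
By the law of total expectation,
E[X] = (5/9)·(38/5) + (1/3)·(42/5) + (1/9)·(7) = 39/5.

39/5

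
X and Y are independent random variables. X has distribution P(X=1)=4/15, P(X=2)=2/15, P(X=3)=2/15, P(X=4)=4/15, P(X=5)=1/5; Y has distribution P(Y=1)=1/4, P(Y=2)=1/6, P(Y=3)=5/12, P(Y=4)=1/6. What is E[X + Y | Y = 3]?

P(Y = 3) = 5/12.
Summing (X+Y)·P(x,y) over outcomes with Y = 3 gives 5/2.
E[X + Y | Y = 3] = (5/2) / (5/12) = 6.

6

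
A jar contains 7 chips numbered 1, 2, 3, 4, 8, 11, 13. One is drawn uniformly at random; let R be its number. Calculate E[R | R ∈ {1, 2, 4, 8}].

P(R ∈ {1, 2, 4, 8}) = 4/7.
Σ over the event: 1·1/7 + 2·1/7 + 4·1/7 + 8·1/7 = 15/7.
E[R | R ∈ {1, 2, 4, 8}] = (15/7) / (4/7) = 15/4.

15/4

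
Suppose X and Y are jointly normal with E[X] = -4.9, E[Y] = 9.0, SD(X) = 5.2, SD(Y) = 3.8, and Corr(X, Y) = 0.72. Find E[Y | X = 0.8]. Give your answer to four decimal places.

For a bivariate normal, E[Y | X=x] = μ_Y + ρ·(σ_Y/σ_X)·(x − μ_X).
E[Y | X=0.8] = 9.0 + (0.72)·(3.8/5.2)·(0.8 − (-4.9)) = 9.0 + (0.52615)·(5.7) = 11.9991.

11.9991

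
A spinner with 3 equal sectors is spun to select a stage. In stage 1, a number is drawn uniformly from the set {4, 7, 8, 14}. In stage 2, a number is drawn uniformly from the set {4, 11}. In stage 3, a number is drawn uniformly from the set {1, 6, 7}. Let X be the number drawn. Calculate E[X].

245/36

E[X | stage 1] = (4+7+8+14)/4 = 33/4.
E[X | stage 2] = (4+11)/2 = 15/2.
E[X | stage 3] = (1+6+7)/3 = 14/3.
E[X] = (1/3)·(33/4) + (1/3)·(15/2) + (1/3)·(14/3) = 245/36.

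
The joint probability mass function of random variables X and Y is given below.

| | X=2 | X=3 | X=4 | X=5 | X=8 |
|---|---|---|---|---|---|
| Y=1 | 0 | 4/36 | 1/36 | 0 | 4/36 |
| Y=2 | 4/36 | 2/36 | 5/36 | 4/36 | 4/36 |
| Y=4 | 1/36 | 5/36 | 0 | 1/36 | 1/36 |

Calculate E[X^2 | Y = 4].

P(Y = 4) = 2/9.
Σ X^2·P over the event = 4·(1/36) + 9·(5/36) + 25·(1/36) + 64·(1/36) = 23/6.
E[X^2 | Y = 4] = (23/6) / (2/9) = 69/4.

69/4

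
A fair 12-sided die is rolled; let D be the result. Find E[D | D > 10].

23/2

Given D > 10, D is equally likely to be any of {11, 12}.
E[D | D > 10] = (11 + 12) / 2 = 23/2.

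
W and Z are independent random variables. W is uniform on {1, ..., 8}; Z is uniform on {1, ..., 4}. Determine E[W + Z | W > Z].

87/11

P(W > Z) = 11/16.
Summing (W+Z)·P(x,y) over outcomes with W > Z gives 87/16.
E[W + Z | W > Z] = (87/16) / (11/16) = 87/11.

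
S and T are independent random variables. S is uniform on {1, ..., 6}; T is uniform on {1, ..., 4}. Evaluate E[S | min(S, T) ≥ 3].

9/2

Outcomes with min(S, T) ≥ 3: (3,3), (3,4), (4,3), (4,4), (5,3), (5,4), (6,3), (6,4), each with probability 1/24.
E[S | min(S, T) ≥ 3] = (3 + 3 + 4 + 4 + 5 + 5 + 6 + 6) / 8 = 9/2.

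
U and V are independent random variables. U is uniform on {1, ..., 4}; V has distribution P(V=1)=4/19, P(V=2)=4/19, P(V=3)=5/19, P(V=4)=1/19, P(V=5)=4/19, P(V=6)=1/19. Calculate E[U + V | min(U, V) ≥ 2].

98/15

P(min(U, V) ≥ 2) = 45/76.
Summing (U+V)·P(x,y) over outcomes with min(U, V) ≥ 2 gives 147/38.
E[U + V | min(U, V) ≥ 2] = (147/38) / (45/76) = 98/15.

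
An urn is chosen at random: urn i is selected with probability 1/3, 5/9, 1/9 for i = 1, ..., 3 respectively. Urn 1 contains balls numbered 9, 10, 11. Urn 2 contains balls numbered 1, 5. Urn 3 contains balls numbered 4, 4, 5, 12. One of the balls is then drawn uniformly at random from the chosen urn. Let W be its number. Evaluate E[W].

E[W | urn 1] = (9+10+11)/3 = 10.
E[W | urn 2] = (1+5)/2 = 3.
E[W | urn 3] = (4+4+5+12)/4 = 25/4.
By the law of total expectation,
E[W] = (1/3)·(10) + (5/9)·(3) + (1/9)·(25/4) = 205/36.

205/36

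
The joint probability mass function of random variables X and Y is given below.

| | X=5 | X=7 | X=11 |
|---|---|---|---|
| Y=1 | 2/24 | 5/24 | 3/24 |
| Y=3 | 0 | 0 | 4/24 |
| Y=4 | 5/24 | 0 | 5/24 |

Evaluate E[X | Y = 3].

P(Y = 3) = 1/6.
Σ X·P over the event = 11·(4/24) = 11/6.
E[X | Y = 3] = (11/6) / (1/6) = 11.

11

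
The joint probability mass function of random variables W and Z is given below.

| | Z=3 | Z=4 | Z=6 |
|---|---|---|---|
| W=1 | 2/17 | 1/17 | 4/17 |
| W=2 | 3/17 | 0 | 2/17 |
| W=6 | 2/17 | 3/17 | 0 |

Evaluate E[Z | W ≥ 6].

P(W ≥ 6) = 5/17.
Σ Z·P over the event = 3·(2/17) + 4·(3/17) = 18/17.
E[Z | W ≥ 6] = (18/17) / (5/17) = 18/5.

18/5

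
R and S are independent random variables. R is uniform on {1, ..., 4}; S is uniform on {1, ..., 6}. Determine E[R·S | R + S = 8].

Outcomes with R + S = 8: (2,6), (3,5), (4,4), each with probability 1/24.
E[R·S | R + S = 8] = (12 + 15 + 16) / 3 = 43/3.

43/3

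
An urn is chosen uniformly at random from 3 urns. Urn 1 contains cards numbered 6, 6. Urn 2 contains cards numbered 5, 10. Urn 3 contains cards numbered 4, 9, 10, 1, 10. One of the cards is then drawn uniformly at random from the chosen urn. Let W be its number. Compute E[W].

E[W | urn 1] = (6+6)/2 = 6.
E[W | urn 2] = (5+10)/2 = 15/2.
E[W | urn 3] = (4+9+10+1+10)/5 = 34/5.
By the law of total expectation,
E[W] = (1/3)·(6) + (1/3)·(15/2) + (1/3)·(34/5) = 203/30.

203/30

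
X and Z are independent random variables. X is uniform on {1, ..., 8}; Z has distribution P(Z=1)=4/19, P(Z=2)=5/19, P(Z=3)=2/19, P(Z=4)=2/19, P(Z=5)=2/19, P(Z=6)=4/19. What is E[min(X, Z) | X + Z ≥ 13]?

P(X + Z ≥ 13) = 5/76.
Summing min(X,Z)·P(x,y) over outcomes with X + Z ≥ 13 gives 29/76.
E[min(X, Z) | X + Z ≥ 13] = (29/76) / (5/76) = 29/5.

29/5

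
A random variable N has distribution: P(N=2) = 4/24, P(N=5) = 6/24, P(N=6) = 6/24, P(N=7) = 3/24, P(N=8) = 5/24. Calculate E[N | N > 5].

P(N > 5) = 7/12.
Σ over the event: 6·1/4 + 7·1/8 + 8·5/24 = 97/24.
E[N | N > 5] = (97/24) / (7/12) = 97/14.

97/14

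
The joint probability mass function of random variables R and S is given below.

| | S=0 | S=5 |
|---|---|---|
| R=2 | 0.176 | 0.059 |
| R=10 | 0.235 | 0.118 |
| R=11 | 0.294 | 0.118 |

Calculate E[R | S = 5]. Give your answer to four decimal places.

8.8000

P(S = 5) = 0.295.
Σ R·P over the event = 2·(0.059) + 10·(0.118) + 11·(0.118) = 2.596.
E[R | S = 5] = (2.596) / (0.295) = 8.8000.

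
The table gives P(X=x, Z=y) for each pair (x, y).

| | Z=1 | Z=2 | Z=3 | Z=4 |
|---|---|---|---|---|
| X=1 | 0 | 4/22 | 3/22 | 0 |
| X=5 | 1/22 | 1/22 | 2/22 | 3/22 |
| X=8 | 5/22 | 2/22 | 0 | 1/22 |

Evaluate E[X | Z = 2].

P(Z = 2) = 7/22.
Σ X·P over the event = 1·(4/22) + 5·(1/22) + 8·(2/22) = 25/22.
E[X | Z = 2] = (25/22) / (7/22) = 25/7.

25/7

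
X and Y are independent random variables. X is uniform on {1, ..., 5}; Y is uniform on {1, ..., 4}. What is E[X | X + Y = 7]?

Outcomes with X + Y = 7: (3,4), (4,3), (5,2), each with probability 1/20.
E[X | X + Y = 7] = (3 + 4 + 5) / 3 = 4.

4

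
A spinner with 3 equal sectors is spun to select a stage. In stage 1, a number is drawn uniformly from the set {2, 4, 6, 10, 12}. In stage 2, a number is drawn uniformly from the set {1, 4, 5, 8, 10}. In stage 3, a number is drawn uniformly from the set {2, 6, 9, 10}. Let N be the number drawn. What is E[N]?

E[N | stage 1] = (2+4+6+10+12)/5 = 34/5.
E[N | stage 2] = (1+4+5+8+10)/5 = 28/5.
E[N | stage 3] = (2+6+9+10)/4 = 27/4.
By the law of total expectation,
E[N] = (1/3)·(34/5) + (1/3)·(28/5) + (1/3)·(27/4) = 383/60.

383/60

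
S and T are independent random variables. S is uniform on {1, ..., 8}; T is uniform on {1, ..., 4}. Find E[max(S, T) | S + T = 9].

13/2

Outcomes with S + T = 9: (5,4), (6,3), (7,2), (8,1), each with probability 1/32.
E[max(S, T) | S + T = 9] = (5 + 6 + 7 + 8) / 4 = 13/2.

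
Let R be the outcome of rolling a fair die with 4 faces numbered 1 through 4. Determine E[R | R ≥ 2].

3

Given R ≥ 2, R is equally likely to be any of {2, 3, 4}.
E[R | R ≥ 2] = (2 + 3 + 4) / 3 = 3.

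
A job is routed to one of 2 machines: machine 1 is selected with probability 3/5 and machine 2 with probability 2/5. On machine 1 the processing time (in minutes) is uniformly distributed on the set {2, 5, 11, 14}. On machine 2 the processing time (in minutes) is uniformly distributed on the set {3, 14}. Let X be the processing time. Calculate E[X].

41/5

E[X | machine 1] = (2+5+11+14)/4 = 8.
E[X | machine 2] = (3+14)/2 = 17/2.
E[X] = (3/5)·(8) + (2/5)·(17/2) = 41/5.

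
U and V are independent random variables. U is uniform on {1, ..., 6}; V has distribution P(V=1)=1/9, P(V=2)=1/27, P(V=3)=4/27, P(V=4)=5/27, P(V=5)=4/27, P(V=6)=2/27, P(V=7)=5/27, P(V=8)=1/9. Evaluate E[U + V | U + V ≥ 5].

1285/147

P(U + V ≥ 5) = 49/54.
Summing (U+V)·P(x,y) over outcomes with U + V ≥ 5 gives 1285/162.
E[U + V | U + V ≥ 5] = (1285/162) / (49/54) = 1285/147.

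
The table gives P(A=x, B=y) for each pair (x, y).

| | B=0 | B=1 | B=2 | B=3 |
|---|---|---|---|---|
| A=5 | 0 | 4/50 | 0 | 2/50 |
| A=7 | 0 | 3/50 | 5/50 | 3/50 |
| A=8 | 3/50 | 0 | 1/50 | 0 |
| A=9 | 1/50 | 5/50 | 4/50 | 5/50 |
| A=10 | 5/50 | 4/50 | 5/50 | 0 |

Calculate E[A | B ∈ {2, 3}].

P(B ∈ {2, 3}) = 1/2.
Σ A·P over the event = 5·(2/50) + 7·(5/50) + 7·(3/50) + 8·(1/50) + 9·(4/50) + 9·(5/50) + 10·(5/50) = 41/10.
E[A | B ∈ {2, 3}] = (41/10) / (1/2) = 41/5.

41/5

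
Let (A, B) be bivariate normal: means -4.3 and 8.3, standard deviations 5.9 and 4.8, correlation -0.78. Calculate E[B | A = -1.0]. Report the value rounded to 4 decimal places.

6.2059

The regression of B on A has slope ρ·σ_B/σ_A and passes through (μ_A, μ_B).
E[B | A=-1.0] = 8.3 + (-0.78)·(4.8/5.9)·(-1.0 − (-4.3)) = 8.3 + (-0.63458)·(3.3) = 6.2059.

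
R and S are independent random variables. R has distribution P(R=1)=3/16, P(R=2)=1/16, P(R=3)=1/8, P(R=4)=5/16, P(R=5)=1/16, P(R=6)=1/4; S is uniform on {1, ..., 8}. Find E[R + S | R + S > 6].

887/92

P(R + S > 6) = 23/32.
Summing (R+S)·P(x,y) over outcomes with R + S > 6 gives 887/128.
E[R + S | R + S > 6] = (887/128) / (23/32) = 887/92.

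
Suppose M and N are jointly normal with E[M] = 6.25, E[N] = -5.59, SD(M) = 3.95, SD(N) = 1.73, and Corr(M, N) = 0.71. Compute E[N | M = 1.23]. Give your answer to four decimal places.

The regression of N on M has slope ρ·σ_N/σ_M and passes through (μ_M, μ_N).
E[N | M=1.23] = -5.59 + (0.71)·(1.73/3.95)·(1.23 − (6.25)) = -5.59 + (0.31096)·(-5.02) = -7.1510.

-7.1510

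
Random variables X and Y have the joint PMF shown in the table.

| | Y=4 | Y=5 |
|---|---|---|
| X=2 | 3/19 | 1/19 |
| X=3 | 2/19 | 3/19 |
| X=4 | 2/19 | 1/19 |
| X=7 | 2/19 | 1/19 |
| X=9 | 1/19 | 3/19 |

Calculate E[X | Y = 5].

P(Y = 5) = 9/19.
Σ X·P over the event = 2·(1/19) + 3·(3/19) + 4·(1/19) + 7·(1/19) + 9·(3/19) = 49/19.
E[X | Y = 5] = (49/19) / (9/19) = 49/9.

49/9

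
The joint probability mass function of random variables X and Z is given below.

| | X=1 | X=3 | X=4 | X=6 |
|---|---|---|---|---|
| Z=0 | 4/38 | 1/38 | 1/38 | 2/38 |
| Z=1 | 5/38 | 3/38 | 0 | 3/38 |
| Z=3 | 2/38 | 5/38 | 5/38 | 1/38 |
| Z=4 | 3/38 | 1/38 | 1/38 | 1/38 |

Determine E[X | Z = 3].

43/13

P(Z = 3) = 13/38.
Σ X·P over the event = 1·(2/38) + 3·(5/38) + 4·(5/38) + 6·(1/38) = 43/38.
E[X | Z = 3] = (43/38) / (13/38) = 43/13.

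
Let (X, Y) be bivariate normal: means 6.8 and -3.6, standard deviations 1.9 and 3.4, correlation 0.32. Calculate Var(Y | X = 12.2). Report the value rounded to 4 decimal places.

For a bivariate normal, Var(Y | X=x) = σ_Y²(1 − ρ²).
Var(Y | X=12.2) = (3.4)²·(1 − (0.32)²) = 11.56·0.8976 = 10.3763.

10.3763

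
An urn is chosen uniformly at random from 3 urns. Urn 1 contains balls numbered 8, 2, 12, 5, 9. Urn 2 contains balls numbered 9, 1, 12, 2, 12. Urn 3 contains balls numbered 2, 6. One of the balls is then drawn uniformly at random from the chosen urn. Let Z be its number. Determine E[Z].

E[Z | urn 1] = (8+2+12+5+9)/5 = 36/5.
E[Z | urn 2] = (9+1+12+2+12)/5 = 36/5.
E[Z | urn 3] = (2+6)/2 = 4.
E[Z] = (1/3)·(36/5) + (1/3)·(36/5) + (1/3)·(4) = 92/15.

92/15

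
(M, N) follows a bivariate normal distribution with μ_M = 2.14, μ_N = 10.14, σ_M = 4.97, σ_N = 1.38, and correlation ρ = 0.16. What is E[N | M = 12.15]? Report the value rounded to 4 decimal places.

10.5847

The regression of N on M has slope ρ·σ_N/σ_M and passes through (μ_M, μ_N).
E[N | M=12.15] = 10.14 + (0.16)·(1.38/4.97)·(12.15 − (2.14)) = 10.14 + (0.044427)·(10.01) = 10.5847.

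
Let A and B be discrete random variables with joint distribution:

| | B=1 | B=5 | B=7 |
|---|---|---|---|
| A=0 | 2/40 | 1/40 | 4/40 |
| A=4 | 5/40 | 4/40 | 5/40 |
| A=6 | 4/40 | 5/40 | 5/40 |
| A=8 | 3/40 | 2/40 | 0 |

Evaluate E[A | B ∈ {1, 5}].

P(B ∈ {1, 5}) = 13/20.
Σ A·P over the event = 0·(2/40) + 0·(1/40) + 4·(5/40) + 4·(4/40) + 6·(4/40) + 6·(5/40) + 8·(3/40) + 8·(2/40) = 13/4.
E[A | B ∈ {1, 5}] = (13/4) / (13/20) = 5.

5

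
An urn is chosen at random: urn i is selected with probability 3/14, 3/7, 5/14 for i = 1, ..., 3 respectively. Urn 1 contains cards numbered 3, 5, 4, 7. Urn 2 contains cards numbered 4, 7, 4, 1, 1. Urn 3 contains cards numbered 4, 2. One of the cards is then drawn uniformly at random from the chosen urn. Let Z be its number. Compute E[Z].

993/280

E[Z | urn 1] = (3+5+4+7)/4 = 19/4.
E[Z | urn 2] = (4+7+4+1+1)/5 = 17/5.
E[Z | urn 3] = (4+2)/2 = 3.
By the law of total expectation,
E[Z] = (3/14)·(19/4) + (3/7)·(17/5) + (5/14)·(3) = 993/280.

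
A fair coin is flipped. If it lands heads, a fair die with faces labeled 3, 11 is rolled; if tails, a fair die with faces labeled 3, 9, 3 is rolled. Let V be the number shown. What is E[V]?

6

E[V | heads] = (3+11)/2 = 7.
E[V | tails] = (3+9+3)/3 = 5.
E[V] = (1/2)·(7) + (1/2)·(5) = 6.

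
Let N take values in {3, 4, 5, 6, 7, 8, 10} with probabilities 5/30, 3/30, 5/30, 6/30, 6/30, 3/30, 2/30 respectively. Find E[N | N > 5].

P(N > 5) = 17/30.
Σ over the event: 6·1/5 + 7·1/5 + 8·1/10 + 10·1/15 = 61/15.
E[N | N > 5] = (61/15) / (17/30) = 122/17.

122/17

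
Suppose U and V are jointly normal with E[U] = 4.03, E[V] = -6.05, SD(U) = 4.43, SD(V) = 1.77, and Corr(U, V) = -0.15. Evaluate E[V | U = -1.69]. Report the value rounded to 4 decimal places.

E[V | U=x] = μ_V + ρ(σ_V/σ_U)(x − μ_U) for jointly normal variables.
E[V | U=-1.69] = -6.05 + (-0.15)·(1.77/4.43)·(-1.69 − (4.03)) = -6.05 + (-0.059932)·(-5.72) = -5.7072.

-5.7072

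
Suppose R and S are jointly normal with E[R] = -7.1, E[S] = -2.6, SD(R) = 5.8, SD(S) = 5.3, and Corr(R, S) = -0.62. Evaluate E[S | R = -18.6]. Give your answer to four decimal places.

E[S | R=x] = μ_S + ρ(σ_S/σ_R)(x − μ_R) for jointly normal variables.
E[S | R=-18.6] = -2.6 + (-0.62)·(5.3/5.8)·(-18.6 − (-7.1)) = -2.6 + (-0.56655)·(-11.5) = 3.9153.

3.9153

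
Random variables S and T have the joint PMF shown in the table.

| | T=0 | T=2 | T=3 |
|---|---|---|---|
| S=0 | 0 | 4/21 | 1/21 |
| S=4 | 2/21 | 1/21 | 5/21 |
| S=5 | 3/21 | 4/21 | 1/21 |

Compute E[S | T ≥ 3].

25/7

P(T ≥ 3) = 1/3.
Σ S·P over the event = 0·(1/21) + 4·(5/21) + 5·(1/21) = 25/21.
E[S | T ≥ 3] = (25/21) / (1/3) = 25/7.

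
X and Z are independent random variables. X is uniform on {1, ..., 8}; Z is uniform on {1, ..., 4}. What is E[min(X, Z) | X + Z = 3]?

P(X + Z = 3) = 1/16.
Summing min(X,Z)·P(x,y) over outcomes with X + Z = 3 gives 1/16.
E[min(X, Z) | X + Z = 3] = (1/16) / (1/16) = 1.

1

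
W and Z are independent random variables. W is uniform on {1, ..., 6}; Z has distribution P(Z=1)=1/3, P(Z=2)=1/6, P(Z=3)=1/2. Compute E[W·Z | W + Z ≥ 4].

265/31

P(W + Z ≥ 4) = 31/36.
Summing WZ·P(x,y) over outcomes with W + Z ≥ 4 gives 265/36.
E[W·Z | W + Z ≥ 4] = (265/36) / (31/36) = 265/31.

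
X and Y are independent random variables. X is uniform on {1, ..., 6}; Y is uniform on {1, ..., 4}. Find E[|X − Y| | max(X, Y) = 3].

6/5

P(max(X, Y) = 3) = 5/24.
Summing |X−Y|·P(x,y) over outcomes with max(X, Y) = 3 gives 1/4.
E[|X − Y| | max(X, Y) = 3] = (1/4) / (5/24) = 6/5.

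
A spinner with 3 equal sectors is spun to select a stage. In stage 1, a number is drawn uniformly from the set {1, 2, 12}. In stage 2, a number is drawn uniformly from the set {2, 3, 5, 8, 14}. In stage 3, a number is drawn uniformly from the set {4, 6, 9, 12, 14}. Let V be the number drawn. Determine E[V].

34/5

E[V | stage 1] = (1+2+12)/3 = 5.
E[V | stage 2] = (2+3+5+8+14)/5 = 32/5.
E[V | stage 3] = (4+6+9+12+14)/5 = 9.
E[V] = (1/3)·(5) + (1/3)·(32/5) + (1/3)·(9) = 34/5.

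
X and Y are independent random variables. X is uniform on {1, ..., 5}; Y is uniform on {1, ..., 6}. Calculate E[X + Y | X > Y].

Outcomes with X > Y: (2,1), (3,1), (3,2), (4,1), (4,2), (4,3), (5,1), (5,2), (5,3), (5,4), each with probability 1/30.
E[X + Y | X > Y] = (3 + 4 + 5 + 5 + 6 + 7 + 6 + 7 + 8 + 9) / 10 = 6.

6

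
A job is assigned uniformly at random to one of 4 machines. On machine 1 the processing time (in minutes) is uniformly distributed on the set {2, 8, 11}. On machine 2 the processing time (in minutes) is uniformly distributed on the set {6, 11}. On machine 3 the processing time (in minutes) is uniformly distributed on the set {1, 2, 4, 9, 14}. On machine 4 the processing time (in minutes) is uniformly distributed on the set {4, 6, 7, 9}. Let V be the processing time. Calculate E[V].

E[V | machine 1] = (2+8+11)/3 = 7.
E[V | machine 2] = (6+11)/2 = 17/2.
E[V | machine 3] = (1+2+4+9+14)/5 = 6.
E[V | machine 4] = (4+6+7+9)/4 = 13/2.
By the law of total expectation,
E[V] = (1/4)·(7) + (1/4)·(17/2) + (1/4)·(6) + (1/4)·(13/2) = 7.

7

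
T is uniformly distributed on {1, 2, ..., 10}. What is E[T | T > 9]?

10

Given T > 9, T is equally likely to be any of {10}.
E[T | T > 9] = (10) / 1 = 10.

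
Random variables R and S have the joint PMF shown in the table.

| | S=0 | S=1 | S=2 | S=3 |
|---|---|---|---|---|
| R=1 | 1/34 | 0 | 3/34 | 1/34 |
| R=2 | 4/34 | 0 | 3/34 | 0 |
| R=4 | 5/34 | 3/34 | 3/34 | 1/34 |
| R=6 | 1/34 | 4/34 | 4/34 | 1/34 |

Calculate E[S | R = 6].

P(R = 6) = 5/17.
Σ S·P over the event = 0·(1/34) + 1·(4/34) + 2·(4/34) + 3·(1/34) = 15/34.
E[S | R = 6] = (15/34) / (5/17) = 3/2.

3/2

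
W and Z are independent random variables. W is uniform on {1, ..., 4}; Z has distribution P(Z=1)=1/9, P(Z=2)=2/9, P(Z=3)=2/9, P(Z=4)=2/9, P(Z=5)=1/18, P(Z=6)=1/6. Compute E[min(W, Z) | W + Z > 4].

P(W + Z > 4) = 3/4.
Summing min(W,Z)·P(x,y) over outcomes with W + Z > 4 gives 65/36.
E[min(W, Z) | W + Z > 4] = (65/36) / (3/4) = 65/27.

65/27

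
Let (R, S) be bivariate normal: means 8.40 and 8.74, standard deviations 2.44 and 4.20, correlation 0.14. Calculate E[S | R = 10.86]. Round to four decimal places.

9.3328

E[S | R=x] = μ_S + ρ(σ_S/σ_R)(x − μ_R) for jointly normal variables.
E[S | R=10.86] = 8.74 + (0.14)·(4.20/2.44)·(10.86 − (8.40)) = 8.74 + (0.24098)·(2.46) = 9.3328.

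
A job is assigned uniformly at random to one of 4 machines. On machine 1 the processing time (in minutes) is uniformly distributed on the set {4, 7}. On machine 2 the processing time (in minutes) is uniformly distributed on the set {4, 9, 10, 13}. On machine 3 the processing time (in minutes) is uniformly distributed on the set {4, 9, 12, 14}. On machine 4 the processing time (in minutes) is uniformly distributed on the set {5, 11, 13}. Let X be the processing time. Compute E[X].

E[X | machine 1] = (4+7)/2 = 11/2.
E[X | machine 2] = (4+9+10+13)/4 = 9.
E[X | machine 3] = (4+9+12+14)/4 = 39/4.
E[X | machine 4] = (5+11+13)/3 = 29/3.
E[X] = (1/4)·(11/2) + (1/4)·(9) + (1/4)·(39/4) + (1/4)·(29/3) = 407/48.

407/48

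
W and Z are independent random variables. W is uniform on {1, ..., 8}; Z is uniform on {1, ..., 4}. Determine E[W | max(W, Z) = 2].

5/3

Outcomes with max(W, Z) = 2: (1,2), (2,1), (2,2), each with probability 1/32.
E[W | max(W, Z) = 2] = (1 + 2 + 2) / 3 = 5/3.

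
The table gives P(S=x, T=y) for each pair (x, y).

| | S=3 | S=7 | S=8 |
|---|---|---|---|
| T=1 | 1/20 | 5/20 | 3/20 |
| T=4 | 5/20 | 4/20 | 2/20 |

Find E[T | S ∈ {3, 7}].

P(S ∈ {3, 7}) = 3/4.
Σ T·P over the event = 1·(1/20) + 4·(5/20) + 1·(5/20) + 4·(4/20) = 21/10.
E[T | S ∈ {3, 7}] = (21/10) / (3/4) = 14/5.

14/5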